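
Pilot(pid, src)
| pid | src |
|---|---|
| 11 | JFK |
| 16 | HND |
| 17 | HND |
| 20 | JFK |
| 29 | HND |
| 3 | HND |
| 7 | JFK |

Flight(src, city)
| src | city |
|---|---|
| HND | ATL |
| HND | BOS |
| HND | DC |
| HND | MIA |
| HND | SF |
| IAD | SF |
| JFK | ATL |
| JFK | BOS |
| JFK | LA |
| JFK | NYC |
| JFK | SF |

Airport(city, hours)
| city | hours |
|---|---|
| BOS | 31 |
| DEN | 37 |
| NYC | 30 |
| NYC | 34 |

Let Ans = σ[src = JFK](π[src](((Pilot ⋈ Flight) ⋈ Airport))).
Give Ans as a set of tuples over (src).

Joining Pilot and Flight on src yields {(11, JFK, ATL), (11, JFK, BOS), (11, JFK, LA), (11, JFK, NYC), (11, JFK, SF), (16, HND, ATL), (16, HND, BOS), (16, HND, DC), (16, HND, MIA), (16, HND, SF), (17, HND, ATL), (17, HND, BOS), (17, HND, DC), (17, HND, MIA), (17, HND, SF), (20, JFK, ATL), (20, JFK, BOS), (20, JFK, LA), (20, JFK, NYC), (20, JFK, SF), (29, HND, ATL), (29, HND, BOS), (29, HND, DC), (29, HND, MIA), (29, HND, SF), (3, HND, ATL), (3, HND, BOS), (3, HND, DC), (3, HND, MIA), (3, HND, SF), (7, JFK, ATL), (7, JFK, BOS), (7, JFK, LA), (7, JFK, NYC), (7, JFK, SF)}.
Joining (Pilot ⋈ Flight) and Airport on city yields {(11, JFK, BOS, 31), (11, JFK, NYC, 30), (11, JFK, NYC, 34), (16, HND, BOS, 31), (17, HND, BOS, 31), (20, JFK, BOS, 31), (20, JFK, NYC, 30), (20, JFK, NYC, 34), (29, HND, BOS, 31), (3, HND, BOS, 31), (7, JFK, BOS, 31), (7, JFK, NYC, 30), (7, JFK, NYC, 34)}.
π[src]: project onto (src) (11 duplicate(s) eliminated) → {HND, JFK}
Filtering on src = JFK leaves {JFK}.

{JFK}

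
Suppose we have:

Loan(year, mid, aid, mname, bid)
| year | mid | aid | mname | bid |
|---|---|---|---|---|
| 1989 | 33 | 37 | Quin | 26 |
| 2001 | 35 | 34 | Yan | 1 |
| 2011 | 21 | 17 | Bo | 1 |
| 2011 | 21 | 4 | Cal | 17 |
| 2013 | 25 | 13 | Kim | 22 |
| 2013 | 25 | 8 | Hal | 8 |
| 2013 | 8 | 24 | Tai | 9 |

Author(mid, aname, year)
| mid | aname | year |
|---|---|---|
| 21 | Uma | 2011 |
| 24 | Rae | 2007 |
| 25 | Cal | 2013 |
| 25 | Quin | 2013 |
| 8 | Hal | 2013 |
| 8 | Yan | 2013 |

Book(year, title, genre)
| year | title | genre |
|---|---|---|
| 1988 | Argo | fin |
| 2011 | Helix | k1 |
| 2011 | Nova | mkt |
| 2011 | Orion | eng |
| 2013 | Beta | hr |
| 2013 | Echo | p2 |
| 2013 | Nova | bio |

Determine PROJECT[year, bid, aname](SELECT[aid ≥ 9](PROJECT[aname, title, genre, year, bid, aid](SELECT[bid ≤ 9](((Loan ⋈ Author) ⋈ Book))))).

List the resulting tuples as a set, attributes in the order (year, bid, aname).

Natural join on year, mid: {(2011, 21, 17, Bo, 1, Uma), (2011, 21, 4, Cal, 17, Uma), (2013, 25, 13, Kim, 22, Cal), (2013, 25, 13, Kim, 22, Quin), (2013, 25, 8, Hal, 8, Cal), (2013, 25, 8, Hal, 8, Quin), (2013, 8, 24, Tai, 9, Hal), (2013, 8, 24, Tai, 9, Yan)}
Natural join on year: {(2011, 21, 17, Bo, 1, Uma, Helix, k1), (2011, 21, 17, Bo, 1, Uma, Nova, mkt), (2011, 21, 17, Bo, 1, Uma, Orion, eng), (2011, 21, 4, Cal, 17, Uma, Helix, k1), (2011, 21, 4, Cal, 17, Uma, Nova, mkt), (2011, 21, 4, Cal, 17, Uma, Orion, eng), (2013, 25, 13, Kim, 22, Cal, Beta, hr), (2013, 25, 13, Kim, 22, Cal, Echo, p2), (2013, 25, 13, Kim, 22, Cal, Nova, bio), (2013, 25, 13, Kim, 22, Quin, Beta, hr), (2013, 25, 13, Kim, 22, Quin, Echo, p2), (2013, 25, 13, Kim, 22, Quin, Nova, bio), (2013, 25, 8, Hal, 8, Cal, Beta, hr), (2013, 25, 8, Hal, 8, Cal, Echo, p2), (2013, 25, 8, Hal, 8, Cal, Nova, bio), (2013, 25, 8, Hal, 8, Quin, Beta, hr), (2013, 25, 8, Hal, 8, Quin, Echo, p2), (2013, 25, 8, Hal, 8, Quin, Nova, bio), (2013, 8, 24, Tai, 9, Hal, Beta, hr), (2013, 8, 24, Tai, 9, Hal, Echo, p2), (2013, 8, 24, Tai, 9, Hal, Nova, bio), (2013, 8, 24, Tai, 9, Yan, Beta, hr), (2013, 8, 24, Tai, 9, Yan, Echo, p2), (2013, 8, 24, Tai, 9, Yan, Nova, bio)}
σ[bid ≤ 9]: keep tuples satisfying bid ≤ 9 → {(2011, 21, 17, Bo, 1, Uma, Helix, k1), (2011, 21, 17, Bo, 1, Uma, Nova, mkt), (2011, 21, 17, Bo, 1, Uma, Orion, eng), (2013, 25, 8, Hal, 8, Cal, Beta, hr), (2013, 25, 8, Hal, 8, Cal, Echo, p2), (2013, 25, 8, Hal, 8, Cal, Nova, bio), (2013, 25, 8, Hal, 8, Quin, Beta, hr), (2013, 25, 8, Hal, 8, Quin, Echo, p2), (2013, 25, 8, Hal, 8, Quin, Nova, bio), (2013, 8, 24, Tai, 9, Hal, Beta, hr), (2013, 8, 24, Tai, 9, Hal, Echo, p2), (2013, 8, 24, Tai, 9, Hal, Nova, bio), (2013, 8, 24, Tai, 9, Yan, Beta, hr), (2013, 8, 24, Tai, 9, Yan, Echo, p2), (2013, 8, 24, Tai, 9, Yan, Nova, bio)}
π_{aname, title, genre, year, bid, aid} gives {(Cal, Beta, hr, 2013, 8, 8), (Cal, Echo, p2, 2013, 8, 8), (Cal, Nova, bio, 2013, 8, 8), (Hal, Beta, hr, 2013, 9, 24), (Hal, Echo, p2, 2013, 9, 24), (Hal, Nova, bio, 2013, 9, 24), (Quin, Beta, hr, 2013, 8, 8), (Quin, Echo, p2, 2013, 8, 8), (Quin, Nova, bio, 2013, 8, 8), (Uma, Helix, k1, 2011, 1, 17), (Uma, Nova, mkt, 2011, 1, 17), (Uma, Orion, eng, 2011, 1, 17), (Yan, Beta, hr, 2013, 9, 24), (Yan, Echo, p2, 2013, 9, 24), (Yan, Nova, bio, 2013, 9, 24)}.
σ[aid ≥ 9]: keep tuples satisfying aid ≥ 9 → {(Hal, Beta, hr, 2013, 9, 24), (Hal, Echo, p2, 2013, 9, 24), (Hal, Nova, bio, 2013, 9, 24), (Uma, Helix, k1, 2011, 1, 17), (Uma, Nova, mkt, 2011, 1, 17), (Uma, Orion, eng, 2011, 1, 17), (Yan, Beta, hr, 2013, 9, 24), (Yan, Echo, p2, 2013, 9, 24), (Yan, Nova, bio, 2013, 9, 24)}
π_{year, bid, aname} gives {(2011, 1, Uma), (2013, 9, Hal), (2013, 9, Yan)} (6 duplicate(s) eliminated).

{(2011, 1, Uma), (2013, 9, Hal), (2013, 9, Yan)}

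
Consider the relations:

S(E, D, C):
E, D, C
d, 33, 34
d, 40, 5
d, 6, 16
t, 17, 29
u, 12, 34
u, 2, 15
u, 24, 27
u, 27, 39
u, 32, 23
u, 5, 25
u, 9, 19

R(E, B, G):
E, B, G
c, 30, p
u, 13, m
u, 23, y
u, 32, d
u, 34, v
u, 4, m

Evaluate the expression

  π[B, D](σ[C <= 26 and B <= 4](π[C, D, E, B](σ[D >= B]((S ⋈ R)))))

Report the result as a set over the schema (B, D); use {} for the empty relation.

Natural join on E: {(u, 12, 34, 13, m), (u, 12, 34, 23, y), (u, 12, 34, 32, d), (u, 12, 34, 34, v), (u, 12, 34, 4, m), (u, 2, 15, 13, m), (u, 2, 15, 23, y), (u, 2, 15, 32, d), (u, 2, 15, 34, v), (u, 2, 15, 4, m), (u, 24, 27, 13, m), (u, 24, 27, 23, y), (u, 24, 27, 32, d), (u, 24, 27, 34, v), (u, 24, 27, 4, m), (u, 27, 39, 13, m), (u, 27, 39, 23, y), (u, 27, 39, 32, d), (u, 27, 39, 34, v), (u, 27, 39, 4, m), (u, 32, 23, 13, m), (u, 32, 23, 23, y), (u, 32, 23, 32, d), (u, 32, 23, 34, v), (u, 32, 23, 4, m), (u, 5, 25, 13, m), (u, 5, 25, 23, y), (u, 5, 25, 32, d), (u, 5, 25, 34, v), (u, 5, 25, 4, m), (u, 9, 19, 13, m), (u, 9, 19, 23, y), (u, 9, 19, 32, d), (u, 9, 19, 34, v), (u, 9, 19, 4, m)}
σ[D >= B]: keep tuples satisfying D >= B → {(u, 12, 34, 4, m), (u, 24, 27, 13, m), (u, 24, 27, 23, y), (u, 24, 27, 4, m), (u, 27, 39, 13, m), (u, 27, 39, 23, y), (u, 27, 39, 4, m), (u, 32, 23, 13, m), (u, 32, 23, 23, y), (u, 32, 23, 32, d), (u, 32, 23, 4, m), (u, 5, 25, 4, m), (u, 9, 19, 4, m)}
π[C, D, E, B]: project onto (C, D, E, B) → {(19, 9, u, 4), (23, 32, u, 13), (23, 32, u, 23), (23, 32, u, 32), (23, 32, u, 4), (25, 5, u, 4), (27, 24, u, 13), (27, 24, u, 23), (27, 24, u, 4), (34, 12, u, 4), (39, 27, u, 13), (39, 27, u, 23), (39, 27, u, 4)}
σ[C <= 26 and B <= 4]: keep tuples satisfying C <= 26 and B <= 4 → {(19, 9, u, 4), (23, 32, u, 4), (25, 5, u, 4)}
π[B, D]: project onto (B, D) → {(4, 32), (4, 5), (4, 9)}

{(4, 32), (4, 5), (4, 9)}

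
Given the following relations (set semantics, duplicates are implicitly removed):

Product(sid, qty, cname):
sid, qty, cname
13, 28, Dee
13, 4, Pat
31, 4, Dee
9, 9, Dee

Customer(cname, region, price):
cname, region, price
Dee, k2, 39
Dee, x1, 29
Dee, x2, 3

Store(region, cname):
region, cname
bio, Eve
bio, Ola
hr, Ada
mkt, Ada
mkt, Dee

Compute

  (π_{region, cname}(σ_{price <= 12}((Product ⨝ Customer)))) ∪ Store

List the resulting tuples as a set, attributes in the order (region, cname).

{(bio, Eve), (bio, Ola), (hr, Ada), (mkt, Ada), (mkt, Dee), (x2, Dee)}

Natural join on cname: {(13, 28, Dee, k2, 39), (13, 28, Dee, x1, 29), (13, 28, Dee, x2, 3), (31, 4, Dee, k2, 39), (31, 4, Dee, x1, 29), (31, 4, Dee, x2, 3), (9, 9, Dee, k2, 39), (9, 9, Dee, x1, 29), (9, 9, Dee, x2, 3)}
Selection price <= 12: {(13, 28, Dee, x2, 3), (31, 4, Dee, x2, 3), (9, 9, Dee, x2, 3)}
π_{region, cname} gives {(x2, Dee)} (2 duplicate(s) eliminated).
Taking the union: {(bio, Eve), (bio, Ola), (hr, Ada), (mkt, Ada), (mkt, Dee), (x2, Dee)}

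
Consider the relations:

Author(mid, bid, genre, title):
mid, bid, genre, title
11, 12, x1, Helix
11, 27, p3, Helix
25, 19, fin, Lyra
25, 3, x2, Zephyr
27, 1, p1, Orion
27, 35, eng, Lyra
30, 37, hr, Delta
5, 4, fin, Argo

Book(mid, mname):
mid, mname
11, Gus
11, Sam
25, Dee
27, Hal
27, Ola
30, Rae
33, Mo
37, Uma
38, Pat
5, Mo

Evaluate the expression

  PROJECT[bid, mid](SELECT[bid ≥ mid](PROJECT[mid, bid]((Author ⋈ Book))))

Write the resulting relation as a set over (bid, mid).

{(12, 11), (27, 11), (35, 27), (37, 30)}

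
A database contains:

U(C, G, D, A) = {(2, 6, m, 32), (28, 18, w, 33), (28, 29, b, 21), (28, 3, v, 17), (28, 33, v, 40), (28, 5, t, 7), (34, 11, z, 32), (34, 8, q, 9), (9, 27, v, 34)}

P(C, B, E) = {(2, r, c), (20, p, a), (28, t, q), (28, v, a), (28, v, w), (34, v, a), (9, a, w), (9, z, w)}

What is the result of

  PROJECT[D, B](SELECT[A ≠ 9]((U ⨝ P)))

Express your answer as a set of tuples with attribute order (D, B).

Natural join on C: {(2, 6, m, 32, r, c), (28, 18, w, 33, t, q), (28, 18, w, 33, v, a), (28, 18, w, 33, v, w), (28, 29, b, 21, t, q), (28, 29, b, 21, v, a), (28, 29, b, 21, v, w), (28, 3, v, 17, t, q), (28, 3, v, 17, v, a), (28, 3, v, 17, v, w), (28, 33, v, 40, t, q), (28, 33, v, 40, v, a), (28, 33, v, 40, v, w), (28, 5, t, 7, t, q), (28, 5, t, 7, v, a), (28, 5, t, 7, v, w), (34, 11, z, 32, v, a), (34, 8, q, 9, v, a), (9, 27, v, 34, a, w), (9, 27, v, 34, z, w)}
Apply σ_{A ≠ 9}; surviving tuples: {(2, 6, m, 32, r, c), (28, 18, w, 33, t, q), (28, 18, w, 33, v, a), (28, 18, w, 33, v, w), (28, 29, b, 21, t, q), (28, 29, b, 21, v, a), (28, 29, b, 21, v, w), (28, 3, v, 17, t, q), (28, 3, v, 17, v, a), (28, 3, v, 17, v, w), (28, 33, v, 40, t, q), (28, 33, v, 40, v, a), (28, 33, v, 40, v, w), (28, 5, t, 7, t, q), (28, 5, t, 7, v, a), (28, 5, t, 7, v, w), (34, 11, z, 32, v, a), (9, 27, v, 34, a, w), (9, 27, v, 34, z, w)}
π[D, B]: project onto (D, B) (7 duplicate(s) eliminated) → {(b, t), (b, v), (m, r), (t, t), (t, v), (v, a), (v, t), (v, v), (v, z), (w, t), (w, v), (z, v)}

{(b, t), (b, v), (m, r), (t, t), (t, v), (v, a), (v, t), (v, v), (v, z), (w, t), (w, v), (z, v)}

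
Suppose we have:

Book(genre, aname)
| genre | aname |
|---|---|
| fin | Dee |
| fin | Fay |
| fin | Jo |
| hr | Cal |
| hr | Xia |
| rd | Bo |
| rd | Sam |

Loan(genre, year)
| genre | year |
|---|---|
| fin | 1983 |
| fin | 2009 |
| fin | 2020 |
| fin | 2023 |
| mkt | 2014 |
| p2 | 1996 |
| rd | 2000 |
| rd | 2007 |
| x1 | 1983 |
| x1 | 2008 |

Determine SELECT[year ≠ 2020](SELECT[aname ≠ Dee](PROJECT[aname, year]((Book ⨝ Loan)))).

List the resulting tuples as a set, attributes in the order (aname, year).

{(Bo, 2000), (Bo, 2007), (Fay, 1983), (Fay, 2009), (Fay, 2023), (Jo, 1983), (Jo, 2009), (Jo, 2023), (Sam, 2000), (Sam, 2007)}

Book ⋈ Loan (natural join on genre): {(fin, Dee, 1983), (fin, Dee, 2009), (fin, Dee, 2020), (fin, Dee, 2023), (fin, Fay, 1983), (fin, Fay, 2009), (fin, Fay, 2020), (fin, Fay, 2023), (fin, Jo, 1983), (fin, Jo, 2009), (fin, Jo, 2020), (fin, Jo, 2023), (rd, Bo, 2000), (rd, Bo, 2007), (rd, Sam, 2000), (rd, Sam, 2007)}
Projecting to aname, year: {(Bo, 2000), (Bo, 2007), (Dee, 1983), (Dee, 2009), (Dee, 2020), (Dee, 2023), (Fay, 1983), (Fay, 2009), (Fay, 2020), (Fay, 2023), (Jo, 1983), (Jo, 2009), (Jo, 2020), (Jo, 2023), (Sam, 2000), (Sam, 2007)}
Apply σ_{aname ≠ Dee}; surviving tuples: {(Bo, 2000), (Bo, 2007), (Fay, 1983), (Fay, 2009), (Fay, 2020), (Fay, 2023), (Jo, 1983), (Jo, 2009), (Jo, 2020), (Jo, 2023), (Sam, 2000), (Sam, 2007)}
Apply σ_{year ≠ 2020}; surviving tuples: {(Bo, 2000), (Bo, 2007), (Fay, 1983), (Fay, 2009), (Fay, 2023), (Jo, 1983), (Jo, 2009), (Jo, 2023), (Sam, 2000), (Sam, 2007)}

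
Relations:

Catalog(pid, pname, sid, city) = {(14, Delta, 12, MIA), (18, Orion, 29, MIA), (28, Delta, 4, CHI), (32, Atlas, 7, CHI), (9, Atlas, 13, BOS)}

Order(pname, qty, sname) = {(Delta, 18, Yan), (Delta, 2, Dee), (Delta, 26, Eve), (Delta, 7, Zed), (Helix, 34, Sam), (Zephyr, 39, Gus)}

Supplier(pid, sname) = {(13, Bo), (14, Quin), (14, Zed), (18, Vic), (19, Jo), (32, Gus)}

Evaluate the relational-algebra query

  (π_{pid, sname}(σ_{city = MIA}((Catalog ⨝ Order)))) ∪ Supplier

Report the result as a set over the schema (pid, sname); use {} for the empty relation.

{(13, Bo), (14, Dee), (14, Eve), (14, Quin), (14, Yan), (14, Zed), (18, Vic), (19, Jo), (32, Gus)}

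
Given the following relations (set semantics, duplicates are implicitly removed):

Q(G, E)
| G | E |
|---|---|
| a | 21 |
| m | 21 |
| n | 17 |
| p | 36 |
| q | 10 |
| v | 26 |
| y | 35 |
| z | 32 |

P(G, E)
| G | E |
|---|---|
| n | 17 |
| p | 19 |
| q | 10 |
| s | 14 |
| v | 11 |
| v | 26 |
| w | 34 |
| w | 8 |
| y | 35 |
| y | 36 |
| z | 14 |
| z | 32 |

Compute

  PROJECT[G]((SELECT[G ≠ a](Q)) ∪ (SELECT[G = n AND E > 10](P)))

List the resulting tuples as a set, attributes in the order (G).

σ[G ≠ a]: keep tuples satisfying G ≠ a → {(m, 21), (n, 17), (p, 36), (q, 10), (v, 26), (y, 35), (z, 32)}
σ[G = n AND E > 10]: keep tuples satisfying G = n AND E > 10 → {(n, 17)}
Union: {(m, 21), (n, 17), (p, 36), (q, 10), (v, 26), (y, 35), (z, 32)} with {(n, 17)} → {(m, 21), (n, 17), (p, 36), (q, 10), (v, 26), (y, 35), (z, 32)}
Projecting to G: {m, n, p, q, v, y, z}

{m, n, p, q, v, y, z}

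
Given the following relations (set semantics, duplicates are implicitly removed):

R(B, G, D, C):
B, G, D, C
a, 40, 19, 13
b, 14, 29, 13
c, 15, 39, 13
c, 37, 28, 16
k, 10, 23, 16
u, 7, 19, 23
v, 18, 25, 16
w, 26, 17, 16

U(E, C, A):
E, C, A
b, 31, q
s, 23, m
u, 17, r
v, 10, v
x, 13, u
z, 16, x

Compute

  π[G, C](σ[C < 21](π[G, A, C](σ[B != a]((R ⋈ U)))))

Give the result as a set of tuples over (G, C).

{(10, 16), (14, 13), (15, 13), (18, 16), (26, 16), (37, 16)}

Natural join on C: {(a, 40, 19, 13, x, u), (b, 14, 29, 13, x, u), (c, 15, 39, 13, x, u), (c, 37, 28, 16, z, x), (k, 10, 23, 16, z, x), (u, 7, 19, 23, s, m), (v, 18, 25, 16, z, x), (w, 26, 17, 16, z, x)}
Apply σ_{B != a}; surviving tuples: {(b, 14, 29, 13, x, u), (c, 15, 39, 13, x, u), (c, 37, 28, 16, z, x), (k, 10, 23, 16, z, x), (u, 7, 19, 23, s, m), (v, 18, 25, 16, z, x), (w, 26, 17, 16, z, x)}
π[G, A, C]: project onto (G, A, C) → {(10, x, 16), (14, u, 13), (15, u, 13), (18, x, 16), (26, x, 16), (37, x, 16), (7, m, 23)}
Apply σ_{C < 21}; surviving tuples: {(10, x, 16), (14, u, 13), (15, u, 13), (18, x, 16), (26, x, 16), (37, x, 16)}
π[G, C]: project onto (G, C) → {(10, 16), (14, 13), (15, 13), (18, 16), (26, 16), (37, 16)}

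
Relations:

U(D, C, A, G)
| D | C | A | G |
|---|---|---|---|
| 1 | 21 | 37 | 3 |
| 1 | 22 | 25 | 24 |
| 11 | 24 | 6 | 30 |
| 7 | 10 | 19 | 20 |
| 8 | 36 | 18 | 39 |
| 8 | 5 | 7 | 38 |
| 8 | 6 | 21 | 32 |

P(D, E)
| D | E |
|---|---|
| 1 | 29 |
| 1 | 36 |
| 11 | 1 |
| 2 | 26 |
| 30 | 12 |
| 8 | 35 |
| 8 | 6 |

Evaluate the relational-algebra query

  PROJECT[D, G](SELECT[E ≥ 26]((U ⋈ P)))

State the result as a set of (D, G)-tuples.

{(1, 24), (1, 3), (8, 32), (8, 38), (8, 39)}

Natural join on D: {(1, 21, 37, 3, 29), (1, 21, 37, 3, 36), (1, 22, 25, 24, 29), (1, 22, 25, 24, 36), (11, 24, 6, 30, 1), (8, 36, 18, 39, 35), (8, 36, 18, 39, 6), (8, 5, 7, 38, 35), (8, 5, 7, 38, 6), (8, 6, 21, 32, 35), (8, 6, 21, 32, 6)}
Selection E ≥ 26: {(1, 21, 37, 3, 29), (1, 21, 37, 3, 36), (1, 22, 25, 24, 29), (1, 22, 25, 24, 36), (8, 36, 18, 39, 35), (8, 5, 7, 38, 35), (8, 6, 21, 32, 35)}
π_{D, G} gives {(1, 24), (1, 3), (8, 32), (8, 38), (8, 39)} (2 duplicate(s) eliminated).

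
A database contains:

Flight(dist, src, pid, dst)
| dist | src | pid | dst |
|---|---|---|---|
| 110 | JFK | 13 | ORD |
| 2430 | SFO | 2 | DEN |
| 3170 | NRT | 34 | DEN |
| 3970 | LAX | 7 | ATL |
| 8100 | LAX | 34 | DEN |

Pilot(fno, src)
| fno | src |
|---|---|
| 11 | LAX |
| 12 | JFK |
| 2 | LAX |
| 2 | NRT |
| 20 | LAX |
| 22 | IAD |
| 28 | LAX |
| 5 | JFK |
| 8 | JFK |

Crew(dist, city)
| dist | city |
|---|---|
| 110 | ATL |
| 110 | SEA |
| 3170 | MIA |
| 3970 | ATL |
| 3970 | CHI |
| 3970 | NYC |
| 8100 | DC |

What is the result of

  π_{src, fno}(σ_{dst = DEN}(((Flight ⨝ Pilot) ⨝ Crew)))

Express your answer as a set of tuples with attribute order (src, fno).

{(LAX, 11), (LAX, 2), (LAX, 20), (LAX, 28), (NRT, 2)}

Flight ⋈ Pilot (natural join on src): {(110, JFK, 13, ORD, 12), (110, JFK, 13, ORD, 5), (110, JFK, 13, ORD, 8), (3170, NRT, 34, DEN, 2), (3970, LAX, 7, ATL, 11), (3970, LAX, 7, ATL, 2), (3970, LAX, 7, ATL, 20), (3970, LAX, 7, ATL, 28), (8100, LAX, 34, DEN, 11), (8100, LAX, 34, DEN, 2), (8100, LAX, 34, DEN, 20), (8100, LAX, 34, DEN, 28)}
(Flight ⨝ Pilot) ⋈ Crew (natural join on dist): {(110, JFK, 13, ORD, 12, ATL), (110, JFK, 13, ORD, 12, SEA), (110, JFK, 13, ORD, 5, ATL), (110, JFK, 13, ORD, 5, SEA), (110, JFK, 13, ORD, 8, ATL), (110, JFK, 13, ORD, 8, SEA), (3170, NRT, 34, DEN, 2, MIA), (3970, LAX, 7, ATL, 11, ATL), (3970, LAX, 7, ATL, 11, CHI), (3970, LAX, 7, ATL, 11, NYC), (3970, LAX, 7, ATL, 2, ATL), (3970, LAX, 7, ATL, 2, CHI), (3970, LAX, 7, ATL, 2, NYC), (3970, LAX, 7, ATL, 20, ATL), (3970, LAX, 7, ATL, 20, CHI), (3970, LAX, 7, ATL, 20, NYC), (3970, LAX, 7, ATL, 28, ATL), (3970, LAX, 7, ATL, 28, CHI), (3970, LAX, 7, ATL, 28, NYC), (8100, LAX, 34, DEN, 11, DC), (8100, LAX, 34, DEN, 2, DC), (8100, LAX, 34, DEN, 20, DC), (8100, LAX, 34, DEN, 28, DC)}
Selection dst = DEN: {(3170, NRT, 34, DEN, 2, MIA), (8100, LAX, 34, DEN, 11, DC), (8100, LAX, 34, DEN, 2, DC), (8100, LAX, 34, DEN, 20, DC), (8100, LAX, 34, DEN, 28, DC)}
Keep only column(s) src, fno: {(LAX, 11), (LAX, 2), (LAX, 20), (LAX, 28), (NRT, 2)}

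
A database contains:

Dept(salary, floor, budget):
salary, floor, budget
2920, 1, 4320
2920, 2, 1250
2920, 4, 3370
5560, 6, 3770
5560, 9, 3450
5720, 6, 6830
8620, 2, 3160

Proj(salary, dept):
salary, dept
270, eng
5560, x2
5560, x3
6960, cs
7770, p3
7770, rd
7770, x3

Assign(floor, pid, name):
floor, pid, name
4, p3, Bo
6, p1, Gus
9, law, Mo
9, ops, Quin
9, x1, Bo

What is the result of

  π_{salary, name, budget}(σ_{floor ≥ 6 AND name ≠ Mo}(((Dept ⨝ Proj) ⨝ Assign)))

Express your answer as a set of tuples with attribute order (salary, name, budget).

Dept ⋈ Proj (natural join on salary): {(5560, 6, 3770, x2), (5560, 6, 3770, x3), (5560, 9, 3450, x2), (5560, 9, 3450, x3)}
(Dept ⨝ Proj) ⋈ Assign (natural join on floor): {(5560, 6, 3770, x2, p1, Gus), (5560, 6, 3770, x3, p1, Gus), (5560, 9, 3450, x2, law, Mo), (5560, 9, 3450, x2, ops, Quin), (5560, 9, 3450, x2, x1, Bo), (5560, 9, 3450, x3, law, Mo), (5560, 9, 3450, x3, ops, Quin), (5560, 9, 3450, x3, x1, Bo)}
σ[floor ≥ 6 AND name ≠ Mo]: keep tuples satisfying floor ≥ 6 AND name ≠ Mo → {(5560, 6, 3770, x2, p1, Gus), (5560, 6, 3770, x3, p1, Gus), (5560, 9, 3450, x2, ops, Quin), (5560, 9, 3450, x2, x1, Bo), (5560, 9, 3450, x3, ops, Quin), (5560, 9, 3450, x3, x1, Bo)}
Projecting to salary, name, budget (3 duplicate(s) eliminated): {(5560, Bo, 3450), (5560, Gus, 3770), (5560, Quin, 3450)}

{(5560, Bo, 3450), (5560, Gus, 3770), (5560, Quin, 3450)}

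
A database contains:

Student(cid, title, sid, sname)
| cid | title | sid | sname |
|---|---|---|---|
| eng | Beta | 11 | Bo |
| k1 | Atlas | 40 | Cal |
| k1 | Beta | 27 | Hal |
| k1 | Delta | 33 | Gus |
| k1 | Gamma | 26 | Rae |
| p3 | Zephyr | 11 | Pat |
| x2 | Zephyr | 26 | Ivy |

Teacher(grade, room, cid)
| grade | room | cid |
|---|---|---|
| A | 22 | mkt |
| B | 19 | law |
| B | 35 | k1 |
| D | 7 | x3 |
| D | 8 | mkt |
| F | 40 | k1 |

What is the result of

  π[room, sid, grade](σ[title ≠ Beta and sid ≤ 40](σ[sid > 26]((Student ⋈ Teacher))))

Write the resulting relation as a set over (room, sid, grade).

{(35, 33, B), (35, 40, B), (40, 33, F), (40, 40, F)}

Student ⋈ Teacher (natural join on cid): {(k1, Atlas, 40, Cal, B, 35), (k1, Atlas, 40, Cal, F, 40), (k1, Beta, 27, Hal, B, 35), (k1, Beta, 27, Hal, F, 40), (k1, Delta, 33, Gus, B, 35), (k1, Delta, 33, Gus, F, 40), (k1, Gamma, 26, Rae, B, 35), (k1, Gamma, 26, Rae, F, 40)}
σ[sid > 26]: keep tuples satisfying sid > 26 → {(k1, Atlas, 40, Cal, B, 35), (k1, Atlas, 40, Cal, F, 40), (k1, Beta, 27, Hal, B, 35), (k1, Beta, 27, Hal, F, 40), (k1, Delta, 33, Gus, B, 35), (k1, Delta, 33, Gus, F, 40)}
σ[title ≠ Beta and sid ≤ 40]: keep tuples satisfying title ≠ Beta and sid ≤ 40 → {(k1, Atlas, 40, Cal, B, 35), (k1, Atlas, 40, Cal, F, 40), (k1, Delta, 33, Gus, B, 35), (k1, Delta, 33, Gus, F, 40)}
π[room, sid, grade]: project onto (room, sid, grade) → {(35, 33, B), (35, 40, B), (40, 33, F), (40, 40, F)}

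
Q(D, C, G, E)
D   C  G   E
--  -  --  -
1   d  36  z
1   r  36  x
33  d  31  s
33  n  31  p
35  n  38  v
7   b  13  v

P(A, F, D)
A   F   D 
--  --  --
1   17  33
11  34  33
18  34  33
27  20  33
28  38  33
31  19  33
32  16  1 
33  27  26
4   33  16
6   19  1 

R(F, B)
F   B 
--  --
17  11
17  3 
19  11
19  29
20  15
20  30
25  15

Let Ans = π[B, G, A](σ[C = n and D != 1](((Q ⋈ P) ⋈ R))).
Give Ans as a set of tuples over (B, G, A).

Natural join on D: {(1, d, 36, z, 32, 16), (1, d, 36, z, 6, 19), (1, r, 36, x, 32, 16), (1, r, 36, x, 6, 19), (33, d, 31, s, 1, 17), (33, d, 31, s, 11, 34), (33, d, 31, s, 18, 34), (33, d, 31, s, 27, 20), (33, d, 31, s, 28, 38), (33, d, 31, s, 31, 19), (33, n, 31, p, 1, 17), (33, n, 31, p, 11, 34), (33, n, 31, p, 18, 34), (33, n, 31, p, 27, 20), (33, n, 31, p, 28, 38), (33, n, 31, p, 31, 19)}
Natural join on F: {(1, d, 36, z, 6, 19, 11), (1, d, 36, z, 6, 19, 29), (1, r, 36, x, 6, 19, 11), (1, r, 36, x, 6, 19, 29), (33, d, 31, s, 1, 17, 11), (33, d, 31, s, 1, 17, 3), (33, d, 31, s, 27, 20, 15), (33, d, 31, s, 27, 20, 30), (33, d, 31, s, 31, 19, 11), (33, d, 31, s, 31, 19, 29), (33, n, 31, p, 1, 17, 11), (33, n, 31, p, 1, 17, 3), (33, n, 31, p, 27, 20, 15), (33, n, 31, p, 27, 20, 30), (33, n, 31, p, 31, 19, 11), (33, n, 31, p, 31, 19, 29)}
Selection C = n and D != 1: {(33, n, 31, p, 1, 17, 11), (33, n, 31, p, 1, 17, 3), (33, n, 31, p, 27, 20, 15), (33, n, 31, p, 27, 20, 30), (33, n, 31, p, 31, 19, 11), (33, n, 31, p, 31, 19, 29)}
π_{B, G, A} gives {(11, 31, 1), (11, 31, 31), (15, 31, 27), (29, 31, 31), (3, 31, 1), (30, 31, 27)}.

{(11, 31, 1), (11, 31, 31), (15, 31, 27), (29, 31, 31), (3, 31, 1), (30, 31, 27)}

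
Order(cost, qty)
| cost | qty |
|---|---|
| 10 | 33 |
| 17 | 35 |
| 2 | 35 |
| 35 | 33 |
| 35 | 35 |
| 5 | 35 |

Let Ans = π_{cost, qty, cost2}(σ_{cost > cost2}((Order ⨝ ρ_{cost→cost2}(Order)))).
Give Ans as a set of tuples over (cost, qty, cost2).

{(17, 35, 2), (17, 35, 5), (35, 33, 10), (35, 35, 17), (35, 35, 2), (35, 35, 5), (5, 35, 2)}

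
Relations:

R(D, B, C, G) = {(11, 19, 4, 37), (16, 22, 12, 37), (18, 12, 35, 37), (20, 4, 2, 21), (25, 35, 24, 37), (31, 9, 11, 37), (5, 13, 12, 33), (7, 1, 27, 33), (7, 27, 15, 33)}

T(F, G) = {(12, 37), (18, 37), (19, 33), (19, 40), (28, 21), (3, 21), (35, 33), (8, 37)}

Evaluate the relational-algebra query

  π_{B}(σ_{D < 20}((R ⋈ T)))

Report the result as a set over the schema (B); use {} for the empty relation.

{1, 12, 13, 19, 22, 27}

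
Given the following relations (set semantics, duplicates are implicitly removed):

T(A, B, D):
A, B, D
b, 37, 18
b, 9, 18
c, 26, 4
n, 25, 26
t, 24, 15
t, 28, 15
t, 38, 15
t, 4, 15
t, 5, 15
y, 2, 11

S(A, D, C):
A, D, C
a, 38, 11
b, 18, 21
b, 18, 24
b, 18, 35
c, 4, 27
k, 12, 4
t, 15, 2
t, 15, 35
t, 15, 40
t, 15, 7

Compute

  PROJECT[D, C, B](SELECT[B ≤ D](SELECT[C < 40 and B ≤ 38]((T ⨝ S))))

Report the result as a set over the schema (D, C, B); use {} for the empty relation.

{(15, 2, 4), (15, 2, 5), (15, 35, 4), (15, 35, 5), (15, 7, 4), (15, 7, 5), (18, 21, 9), (18, 24, 9), (18, 35, 9)}

Joining T and S on A, D yields {(b, 37, 18, 21), (b, 37, 18, 24), (b, 37, 18, 35), (b, 9, 18, 21), (b, 9, 18, 24), (b, 9, 18, 35), (c, 26, 4, 27), (t, 24, 15, 2), (t, 24, 15, 35), (t, 24, 15, 40), (t, 24, 15, 7), (t, 28, 15, 2), (t, 28, 15, 35), (t, 28, 15, 40), (t, 28, 15, 7), (t, 38, 15, 2), (t, 38, 15, 35), (t, 38, 15, 40), (t, 38, 15, 7), (t, 4, 15, 2), (t, 4, 15, 35), (t, 4, 15, 40), (t, 4, 15, 7), (t, 5, 15, 2), (t, 5, 15, 35), (t, 5, 15, 40), (t, 5, 15, 7)}.
σ[C < 40 and B ≤ 38]: keep tuples satisfying C < 40 and B ≤ 38 → {(b, 37, 18, 21), (b, 37, 18, 24), (b, 37, 18, 35), (b, 9, 18, 21), (b, 9, 18, 24), (b, 9, 18, 35), (c, 26, 4, 27), (t, 24, 15, 2), (t, 24, 15, 35), (t, 24, 15, 7), (t, 28, 15, 2), (t, 28, 15, 35), (t, 28, 15, 7), (t, 38, 15, 2), (t, 38, 15, 35), (t, 38, 15, 7), (t, 4, 15, 2), (t, 4, 15, 35), (t, 4, 15, 7), (t, 5, 15, 2), (t, 5, 15, 35), (t, 5, 15, 7)}
σ[B ≤ D]: keep tuples satisfying B ≤ D → {(b, 9, 18, 21), (b, 9, 18, 24), (b, 9, 18, 35), (t, 4, 15, 2), (t, 4, 15, 35), (t, 4, 15, 7), (t, 5, 15, 2), (t, 5, 15, 35), (t, 5, 15, 7)}
Keep only column(s) D, C, B: {(15, 2, 4), (15, 2, 5), (15, 35, 4), (15, 35, 5), (15, 7, 4), (15, 7, 5), (18, 21, 9), (18, 24, 9), (18, 35, 9)}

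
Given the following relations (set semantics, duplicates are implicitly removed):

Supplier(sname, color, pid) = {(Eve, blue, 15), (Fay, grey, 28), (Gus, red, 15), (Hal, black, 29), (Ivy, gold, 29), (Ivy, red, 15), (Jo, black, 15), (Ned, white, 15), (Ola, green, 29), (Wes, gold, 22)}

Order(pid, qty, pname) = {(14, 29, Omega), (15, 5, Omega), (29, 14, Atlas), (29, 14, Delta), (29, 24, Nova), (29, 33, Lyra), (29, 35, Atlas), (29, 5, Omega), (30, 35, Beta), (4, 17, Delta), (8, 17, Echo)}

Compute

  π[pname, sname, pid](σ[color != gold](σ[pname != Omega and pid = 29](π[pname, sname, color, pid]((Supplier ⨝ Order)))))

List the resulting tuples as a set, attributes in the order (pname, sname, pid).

Joining Supplier and Order on pid yields {(Eve, blue, 15, 5, Omega), (Gus, red, 15, 5, Omega), (Hal, black, 29, 14, Atlas), (Hal, black, 29, 14, Delta), (Hal, black, 29, 24, Nova), (Hal, black, 29, 33, Lyra), (Hal, black, 29, 35, Atlas), (Hal, black, 29, 5, Omega), (Ivy, gold, 29, 14, Atlas), (Ivy, gold, 29, 14, Delta), (Ivy, gold, 29, 24, Nova), (Ivy, gold, 29, 33, Lyra), (Ivy, gold, 29, 35, Atlas), (Ivy, gold, 29, 5, Omega), (Ivy, red, 15, 5, Omega), (Jo, black, 15, 5, Omega), (Ned, white, 15, 5, Omega), (Ola, green, 29, 14, Atlas), (Ola, green, 29, 14, Delta), (Ola, green, 29, 24, Nova), (Ola, green, 29, 33, Lyra), (Ola, green, 29, 35, Atlas), (Ola, green, 29, 5, Omega)}.
Keep only column(s) pname, sname, color, pid (3 duplicate(s) eliminated): {(Atlas, Hal, black, 29), (Atlas, Ivy, gold, 29), (Atlas, Ola, green, 29), (Delta, Hal, black, 29), (Delta, Ivy, gold, 29), (Delta, Ola, green, 29), (Lyra, Hal, black, 29), (Lyra, Ivy, gold, 29), (Lyra, Ola, green, 29), (Nova, Hal, black, 29), (Nova, Ivy, gold, 29), (Nova, Ola, green, 29), (Omega, Eve, blue, 15), (Omega, Gus, red, 15), (Omega, Hal, black, 29), (Omega, Ivy, gold, 29), (Omega, Ivy, red, 15), (Omega, Jo, black, 15), (Omega, Ned, white, 15), (Omega, Ola, green, 29)}
Selection pname != Omega and pid = 29: {(Atlas, Hal, black, 29), (Atlas, Ivy, gold, 29), (Atlas, Ola, green, 29), (Delta, Hal, black, 29), (Delta, Ivy, gold, 29), (Delta, Ola, green, 29), (Lyra, Hal, black, 29), (Lyra, Ivy, gold, 29), (Lyra, Ola, green, 29), (Nova, Hal, black, 29), (Nova, Ivy, gold, 29), (Nova, Ola, green, 29)}
Selection color != gold: {(Atlas, Hal, black, 29), (Atlas, Ola, green, 29), (Delta, Hal, black, 29), (Delta, Ola, green, 29), (Lyra, Hal, black, 29), (Lyra, Ola, green, 29), (Nova, Hal, black, 29), (Nova, Ola, green, 29)}
Keep only column(s) pname, sname, pid: {(Atlas, Hal, 29), (Atlas, Ola, 29), (Delta, Hal, 29), (Delta, Ola, 29), (Lyra, Hal, 29), (Lyra, Ola, 29), (Nova, Hal, 29), (Nova, Ola, 29)}

{(Atlas, Hal, 29), (Atlas, Ola, 29), (Delta, Hal, 29), (Delta, Ola, 29), (Lyra, Hal, 29), (Lyra, Ola, 29), (Nova, Hal, 29), (Nova, Ola, 29)}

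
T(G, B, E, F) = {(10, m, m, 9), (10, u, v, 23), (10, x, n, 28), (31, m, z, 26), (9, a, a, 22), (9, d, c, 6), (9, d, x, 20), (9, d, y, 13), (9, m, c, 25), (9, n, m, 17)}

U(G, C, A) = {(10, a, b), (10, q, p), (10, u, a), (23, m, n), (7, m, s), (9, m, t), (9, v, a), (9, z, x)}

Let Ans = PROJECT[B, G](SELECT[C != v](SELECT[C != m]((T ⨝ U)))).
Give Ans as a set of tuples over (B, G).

{(a, 9), (d, 9), (m, 10), (m, 9), (n, 9), (u, 10), (x, 10)}

Joining T and U on G yields {(10, m, m, 9, a, b), (10, m, m, 9, q, p), (10, m, m, 9, u, a), (10, u, v, 23, a, b), (10, u, v, 23, q, p), (10, u, v, 23, u, a), (10, x, n, 28, a, b), (10, x, n, 28, q, p), (10, x, n, 28, u, a), (9, a, a, 22, m, t), (9, a, a, 22, v, a), (9, a, a, 22, z, x), (9, d, c, 6, m, t), (9, d, c, 6, v, a), (9, d, c, 6, z, x), (9, d, x, 20, m, t), (9, d, x, 20, v, a), (9, d, x, 20, z, x), (9, d, y, 13, m, t), (9, d, y, 13, v, a), (9, d, y, 13, z, x), (9, m, c, 25, m, t), (9, m, c, 25, v, a), (9, m, c, 25, z, x), (9, n, m, 17, m, t), (9, n, m, 17, v, a), (9, n, m, 17, z, x)}.
Filtering on C != m leaves {(10, m, m, 9, a, b), (10, m, m, 9, q, p), (10, m, m, 9, u, a), (10, u, v, 23, a, b), (10, u, v, 23, q, p), (10, u, v, 23, u, a), (10, x, n, 28, a, b), (10, x, n, 28, q, p), (10, x, n, 28, u, a), (9, a, a, 22, v, a), (9, a, a, 22, z, x), (9, d, c, 6, v, a), (9, d, c, 6, z, x), (9, d, x, 20, v, a), (9, d, x, 20, z, x), (9, d, y, 13, v, a), (9, d, y, 13, z, x), (9, m, c, 25, v, a), (9, m, c, 25, z, x), (9, n, m, 17, v, a), (9, n, m, 17, z, x)}.
Filtering on C != v leaves {(10, m, m, 9, a, b), (10, m, m, 9, q, p), (10, m, m, 9, u, a), (10, u, v, 23, a, b), (10, u, v, 23, q, p), (10, u, v, 23, u, a), (10, x, n, 28, a, b), (10, x, n, 28, q, p), (10, x, n, 28, u, a), (9, a, a, 22, z, x), (9, d, c, 6, z, x), (9, d, x, 20, z, x), (9, d, y, 13, z, x), (9, m, c, 25, z, x), (9, n, m, 17, z, x)}.
Projecting to B, G (8 duplicate(s) eliminated): {(a, 9), (d, 9), (m, 10), (m, 9), (n, 9), (u, 10), (x, 10)}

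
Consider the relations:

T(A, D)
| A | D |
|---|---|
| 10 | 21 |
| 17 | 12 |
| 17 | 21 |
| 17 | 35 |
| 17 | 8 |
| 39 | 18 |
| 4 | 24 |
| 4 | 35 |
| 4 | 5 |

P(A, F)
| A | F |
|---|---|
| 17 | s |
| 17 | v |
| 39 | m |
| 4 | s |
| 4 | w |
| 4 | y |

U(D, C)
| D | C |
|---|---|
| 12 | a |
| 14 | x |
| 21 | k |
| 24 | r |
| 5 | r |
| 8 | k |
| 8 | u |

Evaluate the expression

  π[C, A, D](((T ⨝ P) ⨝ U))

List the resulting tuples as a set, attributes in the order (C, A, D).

{(a, 17, 12), (k, 17, 21), (k, 17, 8), (r, 4, 24), (r, 4, 5), (u, 17, 8)}

Joining T and P on A yields {(17, 12, s), (17, 12, v), (17, 21, s), (17, 21, v), (17, 35, s), (17, 35, v), (17, 8, s), (17, 8, v), (39, 18, m), (4, 24, s), (4, 24, w), (4, 24, y), (4, 35, s), (4, 35, w), (4, 35, y), (4, 5, s), (4, 5, w), (4, 5, y)}.
Joining (T ⨝ P) and U on D yields {(17, 12, s, a), (17, 12, v, a), (17, 21, s, k), (17, 21, v, k), (17, 8, s, k), (17, 8, s, u), (17, 8, v, k), (17, 8, v, u), (4, 24, s, r), (4, 24, w, r), (4, 24, y, r), (4, 5, s, r), (4, 5, w, r), (4, 5, y, r)}.
π[C, A, D]: project onto (C, A, D) (8 duplicate(s) eliminated) → {(a, 17, 12), (k, 17, 21), (k, 17, 8), (r, 4, 24), (r, 4, 5), (u, 17, 8)}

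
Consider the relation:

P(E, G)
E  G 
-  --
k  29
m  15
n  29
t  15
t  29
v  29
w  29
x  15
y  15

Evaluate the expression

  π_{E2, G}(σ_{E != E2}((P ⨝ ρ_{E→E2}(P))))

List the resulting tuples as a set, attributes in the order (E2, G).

{(k, 29), (m, 15), (n, 29), (t, 15), (t, 29), (v, 29), (w, 29), (x, 15), (y, 15)}

ρ[E→E2]: schema becomes (E2, G); tuples unchanged.
Joining P and ρ_{E→E2}(P) on G yields {(k, 29, k), (k, 29, n), (k, 29, t), (k, 29, v), (k, 29, w), (m, 15, m), (m, 15, t), (m, 15, x), (m, 15, y), (n, 29, k), (n, 29, n), (n, 29, t), (n, 29, v), (n, 29, w), (t, 15, m), (t, 15, t), (t, 15, x), (t, 15, y), (t, 29, k), (t, 29, n), (t, 29, t), (t, 29, v), (t, 29, w), (v, 29, k), (v, 29, n), (v, 29, t), (v, 29, v), (v, 29, w), (w, 29, k), (w, 29, n), (w, 29, t), (w, 29, v), (w, 29, w), (x, 15, m), (x, 15, t), (x, 15, x), (x, 15, y), (y, 15, m), (y, 15, t), (y, 15, x), (y, 15, y)}.
Selection E != E2: {(k, 29, n), (k, 29, t), (k, 29, v), (k, 29, w), (m, 15, t), (m, 15, x), (m, 15, y), (n, 29, k), (n, 29, t), (n, 29, v), (n, 29, w), (t, 15, m), (t, 15, x), (t, 15, y), (t, 29, k), (t, 29, n), (t, 29, v), (t, 29, w), (v, 29, k), (v, 29, n), (v, 29, t), (v, 29, w), (w, 29, k), (w, 29, n), (w, 29, t), (w, 29, v), (x, 15, m), (x, 15, t), (x, 15, y), (y, 15, m), (y, 15, t), (y, 15, x)}
Keep only column(s) E2, G (23 duplicate(s) eliminated): {(k, 29), (m, 15), (n, 29), (t, 15), (t, 29), (v, 29), (w, 29), (x, 15), (y, 15)}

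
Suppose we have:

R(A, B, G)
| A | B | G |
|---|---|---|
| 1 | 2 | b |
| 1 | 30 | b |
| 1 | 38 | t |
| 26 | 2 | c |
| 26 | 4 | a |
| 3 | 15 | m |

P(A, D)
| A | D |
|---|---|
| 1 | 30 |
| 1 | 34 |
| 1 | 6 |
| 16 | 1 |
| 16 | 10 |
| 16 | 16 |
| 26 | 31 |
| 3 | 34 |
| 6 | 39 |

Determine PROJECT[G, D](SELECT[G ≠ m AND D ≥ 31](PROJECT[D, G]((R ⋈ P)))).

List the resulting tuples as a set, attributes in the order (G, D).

{(a, 31), (b, 34), (c, 31), (t, 34)}

R ⋈ P (natural join on A): {(1, 2, b, 30), (1, 2, b, 34), (1, 2, b, 6), (1, 30, b, 30), (1, 30, b, 34), (1, 30, b, 6), (1, 38, t, 30), (1, 38, t, 34), (1, 38, t, 6), (26, 2, c, 31), (26, 4, a, 31), (3, 15, m, 34)}
π[D, G]: project onto (D, G) (3 duplicate(s) eliminated) → {(30, b), (30, t), (31, a), (31, c), (34, b), (34, m), (34, t), (6, b), (6, t)}
Filtering on G ≠ m AND D ≥ 31 leaves {(31, a), (31, c), (34, b), (34, t)}.
π[G, D]: project onto (G, D) → {(a, 31), (b, 34), (c, 31), (t, 34)}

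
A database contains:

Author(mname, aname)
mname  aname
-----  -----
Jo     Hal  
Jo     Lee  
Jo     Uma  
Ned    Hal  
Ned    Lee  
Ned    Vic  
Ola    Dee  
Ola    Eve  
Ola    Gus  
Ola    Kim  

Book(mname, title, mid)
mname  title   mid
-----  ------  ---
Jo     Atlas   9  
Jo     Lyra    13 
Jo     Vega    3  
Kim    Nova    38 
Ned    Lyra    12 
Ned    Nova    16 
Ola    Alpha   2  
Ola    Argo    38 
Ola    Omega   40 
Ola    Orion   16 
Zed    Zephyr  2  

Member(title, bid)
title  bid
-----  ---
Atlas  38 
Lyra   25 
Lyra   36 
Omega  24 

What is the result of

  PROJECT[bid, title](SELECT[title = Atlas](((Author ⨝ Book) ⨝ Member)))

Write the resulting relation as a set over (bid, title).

Natural join on mname: {(Jo, Hal, Atlas, 9), (Jo, Hal, Lyra, 13), (Jo, Hal, Vega, 3), (Jo, Lee, Atlas, 9), (Jo, Lee, Lyra, 13), (Jo, Lee, Vega, 3), (Jo, Uma, Atlas, 9), (Jo, Uma, Lyra, 13), (Jo, Uma, Vega, 3), (Ned, Hal, Lyra, 12), (Ned, Hal, Nova, 16), (Ned, Lee, Lyra, 12), (Ned, Lee, Nova, 16), (Ned, Vic, Lyra, 12), (Ned, Vic, Nova, 16), (Ola, Dee, Alpha, 2), (Ola, Dee, Argo, 38), (Ola, Dee, Omega, 40), (Ola, Dee, Orion, 16), (Ola, Eve, Alpha, 2), (Ola, Eve, Argo, 38), (Ola, Eve, Omega, 40), (Ola, Eve, Orion, 16), (Ola, Gus, Alpha, 2), (Ola, Gus, Argo, 38), (Ola, Gus, Omega, 40), (Ola, Gus, Orion, 16), (Ola, Kim, Alpha, 2), (Ola, Kim, Argo, 38), (Ola, Kim, Omega, 40), (Ola, Kim, Orion, 16)}
Natural join on title: {(Jo, Hal, Atlas, 9, 38), (Jo, Hal, Lyra, 13, 25), (Jo, Hal, Lyra, 13, 36), (Jo, Lee, Atlas, 9, 38), (Jo, Lee, Lyra, 13, 25), (Jo, Lee, Lyra, 13, 36), (Jo, Uma, Atlas, 9, 38), (Jo, Uma, Lyra, 13, 25), (Jo, Uma, Lyra, 13, 36), (Ned, Hal, Lyra, 12, 25), (Ned, Hal, Lyra, 12, 36), (Ned, Lee, Lyra, 12, 25), (Ned, Lee, Lyra, 12, 36), (Ned, Vic, Lyra, 12, 25), (Ned, Vic, Lyra, 12, 36), (Ola, Dee, Omega, 40, 24), (Ola, Eve, Omega, 40, 24), (Ola, Gus, Omega, 40, 24), (Ola, Kim, Omega, 40, 24)}
Apply σ_{title = Atlas}; surviving tuples: {(Jo, Hal, Atlas, 9, 38), (Jo, Lee, Atlas, 9, 38), (Jo, Uma, Atlas, 9, 38)}
π[bid, title]: project onto (bid, title) (2 duplicate(s) eliminated) → {(38, Atlas)}

{(38, Atlas)}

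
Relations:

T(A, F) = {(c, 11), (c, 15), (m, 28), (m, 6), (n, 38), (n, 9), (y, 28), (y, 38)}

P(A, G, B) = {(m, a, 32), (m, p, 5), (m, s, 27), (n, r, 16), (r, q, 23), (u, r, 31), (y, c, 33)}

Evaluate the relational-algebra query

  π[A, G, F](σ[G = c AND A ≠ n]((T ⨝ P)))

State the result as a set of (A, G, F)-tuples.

{(y, c, 28), (y, c, 38)}

T ⋈ P (natural join on A): {(m, 28, a, 32), (m, 28, p, 5), (m, 28, s, 27), (m, 6, a, 32), (m, 6, p, 5), (m, 6, s, 27), (n, 38, r, 16), (n, 9, r, 16), (y, 28, c, 33), (y, 38, c, 33)}
Apply σ_{G = c AND A ≠ n}; surviving tuples: {(y, 28, c, 33), (y, 38, c, 33)}
Keep only column(s) A, G, F: {(y, c, 28), (y, c, 38)}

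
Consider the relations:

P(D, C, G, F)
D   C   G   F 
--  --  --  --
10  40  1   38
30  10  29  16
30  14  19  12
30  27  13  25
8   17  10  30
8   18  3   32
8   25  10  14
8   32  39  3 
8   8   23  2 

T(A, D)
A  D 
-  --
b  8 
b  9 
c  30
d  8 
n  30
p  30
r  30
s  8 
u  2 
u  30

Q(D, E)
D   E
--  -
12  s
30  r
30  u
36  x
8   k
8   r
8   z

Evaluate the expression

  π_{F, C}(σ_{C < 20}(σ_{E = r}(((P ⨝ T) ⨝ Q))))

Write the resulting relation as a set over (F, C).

{(12, 14), (16, 10), (2, 8), (30, 17), (32, 18)}

Natural join on D: {(30, 10, 29, 16, c), (30, 10, 29, 16, n), (30, 10, 29, 16, p), (30, 10, 29, 16, r), (30, 10, 29, 16, u), (30, 14, 19, 12, c), (30, 14, 19, 12, n), (30, 14, 19, 12, p), (30, 14, 19, 12, r), (30, 14, 19, 12, u), (30, 27, 13, 25, c), (30, 27, 13, 25, n), (30, 27, 13, 25, p), (30, 27, 13, 25, r), (30, 27, 13, 25, u), (8, 17, 10, 30, b), (8, 17, 10, 30, d), (8, 17, 10, 30, s), (8, 18, 3, 32, b), (8, 18, 3, 32, d), (8, 18, 3, 32, s), (8, 25, 10, 14, b), (8, 25, 10, 14, d), (8, 25, 10, 14, s), (8, 32, 39, 3, b), (8, 32, 39, 3, d), (8, 32, 39, 3, s), (8, 8, 23, 2, b), (8, 8, 23, 2, d), (8, 8, 23, 2, s)}
Natural join on D: {(30, 10, 29, 16, c, r), (30, 10, 29, 16, c, u), (30, 10, 29, 16, n, r), (30, 10, 29, 16, n, u), (30, 10, 29, 16, p, r), (30, 10, 29, 16, p, u), (30, 10, 29, 16, r, r), (30, 10, 29, 16, r, u), (30, 10, 29, 16, u, r), (30, 10, 29, 16, u, u), (30, 14, 19, 12, c, r), (30, 14, 19, 12, c, u), (30, 14, 19, 12, n, r), (30, 14, 19, 12, n, u), (30, 14, 19, 12, p, r), (30, 14, 19, 12, p, u), (30, 14, 19, 12, r, r), (30, 14, 19, 12, r, u), (30, 14, 19, 12, u, r), (30, 14, 19, 12, u, u), (30, 27, 13, 25, c, r), (30, 27, 13, 25, c, u), (30, 27, 13, 25, n, r), (30, 27, 13, 25, n, u), (30, 27, 13, 25, p, r), (30, 27, 13, 25, p, u), (30, 27, 13, 25, r, r), (30, 27, 13, 25, r, u), (30, 27, 13, 25, u, r), (30, 27, 13, 25, u, u), (8, 17, 10, 30, b, k), (8, 17, 10, 30, b, r), (8, 17, 10, 30, b, z), (8, 17, 10, 30, d, k), (8, 17, 10, 30, d, r), (8, 17, 10, 30, d, z), (8, 17, 10, 30, s, k), (8, 17, 10, 30, s, r), (8, 17, 10, 30, s, z), (8, 18, 3, 32, b, k), (8, 18, 3, 32, b, r), (8, 18, 3, 32, b, z), (8, 18, 3, 32, d, k), (8, 18, 3, 32, d, r), (8, 18, 3, 32, d, z), (8, 18, 3, 32, s, k), (8, 18, 3, 32, s, r), (8, 18, 3, 32, s, z), (8, 25, 10, 14, b, k), (8, 25, 10, 14, b, r), (8, 25, 10, 14, b, z), (8, 25, 10, 14, d, k), (8, 25, 10, 14, d, r), (8, 25, 10, 14, d, z), (8, 25, 10, 14, s, k), (8, 25, 10, 14, s, r), (8, 25, 10, 14, s, z), (8, 32, 39, 3, b, k), (8, 32, 39, 3, b, r), (8, 32, 39, 3, b, z), (8, 32, 39, 3, d, k), (8, 32, 39, 3, d, r), (8, 32, 39, 3, d, z), (8, 32, 39, 3, s, k), (8, 32, 39, 3, s, r), (8, 32, 39, 3, s, z), (8, 8, 23, 2, b, k), (8, 8, 23, 2, b, r), (8, 8, 23, 2, b, z), (8, 8, 23, 2, d, k), (8, 8, 23, 2, d, r), (8, 8, 23, 2, d, z), (8, 8, 23, 2, s, k), (8, 8, 23, 2, s, r), (8, 8, 23, 2, s, z)}
Apply σ_{E = r}; surviving tuples: {(30, 10, 29, 16, c, r), (30, 10, 29, 16, n, r), (30, 10, 29, 16, p, r), (30, 10, 29, 16, r, r), (30, 10, 29, 16, u, r), (30, 14, 19, 12, c, r), (30, 14, 19, 12, n, r), (30, 14, 19, 12, p, r), (30, 14, 19, 12, r, r), (30, 14, 19, 12, u, r), (30, 27, 13, 25, c, r), (30, 27, 13, 25, n, r), (30, 27, 13, 25, p, r), (30, 27, 13, 25, r, r), (30, 27, 13, 25, u, r), (8, 17, 10, 30, b, r), (8, 17, 10, 30, d, r), (8, 17, 10, 30, s, r), (8, 18, 3, 32, b, r), (8, 18, 3, 32, d, r), (8, 18, 3, 32, s, r), (8, 25, 10, 14, b, r), (8, 25, 10, 14, d, r), (8, 25, 10, 14, s, r), (8, 32, 39, 3, b, r), (8, 32, 39, 3, d, r), (8, 32, 39, 3, s, r), (8, 8, 23, 2, b, r), (8, 8, 23, 2, d, r), (8, 8, 23, 2, s, r)}
Apply σ_{C < 20}; surviving tuples: {(30, 10, 29, 16, c, r), (30, 10, 29, 16, n, r), (30, 10, 29, 16, p, r), (30, 10, 29, 16, r, r), (30, 10, 29, 16, u, r), (30, 14, 19, 12, c, r), (30, 14, 19, 12, n, r), (30, 14, 19, 12, p, r), (30, 14, 19, 12, r, r), (30, 14, 19, 12, u, r), (8, 17, 10, 30, b, r), (8, 17, 10, 30, d, r), (8, 17, 10, 30, s, r), (8, 18, 3, 32, b, r), (8, 18, 3, 32, d, r), (8, 18, 3, 32, s, r), (8, 8, 23, 2, b, r), (8, 8, 23, 2, d, r), (8, 8, 23, 2, s, r)}
π_{F, C} gives {(12, 14), (16, 10), (2, 8), (30, 17), (32, 18)} (14 duplicate(s) eliminated).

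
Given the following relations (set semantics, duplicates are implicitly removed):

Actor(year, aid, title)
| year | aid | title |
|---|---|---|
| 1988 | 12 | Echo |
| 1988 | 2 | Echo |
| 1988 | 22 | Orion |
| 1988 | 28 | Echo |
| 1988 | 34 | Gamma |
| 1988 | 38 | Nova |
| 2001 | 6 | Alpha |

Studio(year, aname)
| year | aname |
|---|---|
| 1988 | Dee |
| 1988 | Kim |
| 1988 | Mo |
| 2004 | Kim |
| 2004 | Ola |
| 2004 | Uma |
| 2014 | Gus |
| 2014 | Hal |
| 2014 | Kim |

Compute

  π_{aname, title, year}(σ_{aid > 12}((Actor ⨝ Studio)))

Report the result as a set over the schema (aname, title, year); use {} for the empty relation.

{(Dee, Echo, 1988), (Dee, Gamma, 1988), (Dee, Nova, 1988), (Dee, Orion, 1988), (Kim, Echo, 1988), (Kim, Gamma, 1988), (Kim, Nova, 1988), (Kim, Orion, 1988), (Mo, Echo, 1988), (Mo, Gamma, 1988), (Mo, Nova, 1988), (Mo, Orion, 1988)}

Actor ⋈ Studio (natural join on year): {(1988, 12, Echo, Dee), (1988, 12, Echo, Kim), (1988, 12, Echo, Mo), (1988, 2, Echo, Dee), (1988, 2, Echo, Kim), (1988, 2, Echo, Mo), (1988, 22, Orion, Dee), (1988, 22, Orion, Kim), (1988, 22, Orion, Mo), (1988, 28, Echo, Dee), (1988, 28, Echo, Kim), (1988, 28, Echo, Mo), (1988, 34, Gamma, Dee), (1988, 34, Gamma, Kim), (1988, 34, Gamma, Mo), (1988, 38, Nova, Dee), (1988, 38, Nova, Kim), (1988, 38, Nova, Mo)}
Apply σ_{aid > 12}; surviving tuples: {(1988, 22, Orion, Dee), (1988, 22, Orion, Kim), (1988, 22, Orion, Mo), (1988, 28, Echo, Dee), (1988, 28, Echo, Kim), (1988, 28, Echo, Mo), (1988, 34, Gamma, Dee), (1988, 34, Gamma, Kim), (1988, 34, Gamma, Mo), (1988, 38, Nova, Dee), (1988, 38, Nova, Kim), (1988, 38, Nova, Mo)}
Keep only column(s) aname, title, year: {(Dee, Echo, 1988), (Dee, Gamma, 1988), (Dee, Nova, 1988), (Dee, Orion, 1988), (Kim, Echo, 1988), (Kim, Gamma, 1988), (Kim, Nova, 1988), (Kim, Orion, 1988), (Mo, Echo, 1988), (Mo, Gamma, 1988), (Mo, Nova, 1988), (Mo, Orion, 1988)}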